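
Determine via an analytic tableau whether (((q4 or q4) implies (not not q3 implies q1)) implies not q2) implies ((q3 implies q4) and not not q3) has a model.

Initial set: {((((q4 or q4) implies (not not q3 implies q1)) implies not q2) implies ((q3 implies q4) and not not q3))}.
((((q4 or q4) implies (not not q3 implies q1)) implies not q2) implies ((q3 implies q4) and not not q3)): β-rule — branch into not (((q4 or q4) implies (not not q3 implies q1)) implies not q2)  //  ((q3 implies q4) and not not q3).
  branch 1 (add not (((q4 or q4) implies (not not q3 implies q1)) implies not q2)):
    not (((q4 or q4) implies (not not q3 implies q1)) implies not q2): α-rule — add ((q4 or q4) implies (not not q3 implies q1)), not not q2.
    ((q4 or q4) implies (not not q3 implies q1)): β-rule — branch into not (q4 or q4)  //  (not not q3 implies q1).
      branch 1.1 (add not (q4 or q4)):
        not (q4 or q4): α-rule — add not q4, not q4.
        ○ open, literals {q2=true, q4=false}.
      branch 1.2 (add (not not q3 implies q1)):
        (not not q3 implies q1): β-rule — branch into not not not q3  //  q1.
          branch 1.2.1 (add not not not q3):
            not not not q3: drop double negation, giving not q3.
            ○ open, literals {q2=true, q3=false}.
          branch 1.2.2 (add q1):
            ○ open, literals {q1=true, q2=true}.
  branch 2 (add ((q3 implies q4) and not not q3)):
    ((q3 implies q4) and not not q3): α-rule — add (q3 implies q4), not not q3.
    not not q3: drop double negation, giving q3.
    (q3 implies q4): β-rule — branch into not q3  //  q4.
      branch 2.1 (add not q3):
        × closes — contains both q3 and not q3.
      branch 2.2 (add q4):
        ○ open, literals {q3=true, q4=true}.
1 branch closed, 4 open.
An open branch gives a satisfying assignment: q2=true, q4=false.

Satisfiable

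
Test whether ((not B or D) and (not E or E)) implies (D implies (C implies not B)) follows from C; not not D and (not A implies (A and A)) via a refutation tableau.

No

Initial set: {C; (not not D and (not A implies (A and A))); not (((not B or D) and (not E or E)) implies (D implies (C implies not B)))}.
(not not D and (not A implies (A and A))): α-rule — add not not D, (not A implies (A and A)).
not (((not B or D) and (not E or E)) implies (D implies (C implies not B))): α-rule — add ((not B or D) and (not E or E)), not (D implies (C implies not B)).
not not D: drop double negation, giving D.
((not B or D) and (not E or E)): α-rule — add (not B or D), (not E or E).
not (D implies (C implies not B)): α-rule — add D, not (C implies not B).
not (C implies not B): α-rule — add C, not not B.
(not A implies (A and A)): β-rule — branch into not not A  //  (A and A).
  branch 1 (add not not A):
    (not B or D): β-rule — branch into not B  //  D.
      branch 1.1 (add not B):
        × closes — contains both B and not B.
      branch 1.2 (add D):
        (not E or E): β-rule — branch into not E  //  E.
          branch 1.2.1 (add not E):
            ○ open, literals {A=1, B=1, C=1, D=1, E=0}.
          branch 1.2.2 (add E):
            ○ open, literals {A=1, B=1, C=1, D=1, E=1}.
  branch 2 (add (A and A)):
    (A and A): α-rule — add A, A.
    (not B or D): β-rule — branch into not B  //  D.
      branch 2.1 (add not B):
        × closes — contains both B and not B.
      branch 2.2 (add D):
        (not E or E): β-rule — branch into not E  //  E.
          branch 2.2.1 (add not E):
            ○ open, literals {A=1, B=1, C=1, D=1, E=0}.
          branch 2.2.2 (add E):
            ○ open, literals {A=1, B=1, C=1, D=1, E=1}.
2 branches closed, 4 open.
An open branch gives a countermodel: A=1, B=1, C=1, D=1, E=0 (unmentioned atoms arbitrary); the premises hold there but the conclusion fails.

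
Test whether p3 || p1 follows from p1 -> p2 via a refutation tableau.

No

Initial set: {(p1 -> p2); !(p3 || p1)}.
!(p3 || p1): α-rule — add !p3, !p1.
(p1 -> p2): β-rule — branch into !p1  //  p2.
  branch 1 (add !p1):
    ○ open, literals {p1=false, p3=false}.
  branch 2 (add p2):
    ○ open, literals {p1=false, p2=true, p3=false}.
0 branches closed, 2 open.
An open branch gives a countermodel: p1=false, p3=false (unmentioned atoms arbitrary); the premises hold there but the conclusion fails.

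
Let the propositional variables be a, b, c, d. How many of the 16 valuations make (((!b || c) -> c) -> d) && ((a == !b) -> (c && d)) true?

7

Initial set: {((((!b || c) -> c) -> d) && ((a == !b) -> (c && d)))}.
((((!b || c) -> c) -> d) && ((a == !b) -> (c && d))): α-rule — add (((!b || c) -> c) -> d), ((a == !b) -> (c && d)).
(((!b || c) -> c) -> d): β-rule — branch into !((!b || c) -> c)  //  d.
  branch 1 (add !((!b || c) -> c)):
    !((!b || c) -> c): α-rule — add (!b || c), !c.
    ((a == !b) -> (c && d)): β-rule — branch into !(a == !b)  //  (c && d).
      branch 1.1 (add !(a == !b)):
        (!b || c): β-rule — branch into !b  //  c.
          branch 1.1.1 (add !b):
            !(a == !b): β-rule — branch into a, !!b  //  !a, !b.
              branch 1.1.1.1 (add a, !!b):
                × closes — contains both b and !b.
              branch 1.1.1.2 (add !a, !b):
                ○ open, literals {a=false, b=false, c=false}.
          branch 1.1.2 (add c):
            × closes — contains both c and !c.
      branch 1.2 (add (c && d)):
        (c && d): α-rule — add c, d.
        × closes — contains both c and !c.
  branch 2 (add d):
    ((a == !b) -> (c && d)): β-rule — branch into !(a == !b)  //  (c && d).
      branch 2.1 (add !(a == !b)):
        !(a == !b): β-rule — branch into a, !!b  //  !a, !b.
          branch 2.1.1 (add a, !!b):
            ○ open, literals {a=true, b=true, d=true}.
          branch 2.1.2 (add !a, !b):
            ○ open, literals {a=false, b=false, d=true}.
      branch 2.2 (add (c && d)):
        (c && d): α-rule — add c, d.
        ○ open, literals {c=true, d=true}.
3 branches closed, 4 open.
Each open branch fixes some atoms; the unmentioned ones are free. Counting distinct full assignments: branch {a=false, b=false, c=false} (d) contributes 2 new; branch {a=true, b=true, d=true} (c) contributes 2 new; branch {a=false, b=false, d=true} (c) contributes 1 new; branch {c=true, d=true} (a, b) contributes 2 new. Total: 7.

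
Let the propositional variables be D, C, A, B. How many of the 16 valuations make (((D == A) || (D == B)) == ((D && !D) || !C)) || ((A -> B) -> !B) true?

Initial set: {((((D == A) || (D == B)) == ((D && !D) || !C)) || ((A -> B) -> !B))}.
((((D == A) || (D == B)) == ((D && !D) || !C)) || ((A -> B) -> !B)): β-rule — branch into (((D == A) || (D == B)) == ((D && !D) || !C))  //  ((A -> B) -> !B).
  branch 1 (add (((D == A) || (D == B)) == ((D && !D) || !C))):
    (((D == A) || (D == B)) == ((D && !D) || !C)): β-rule — branch into ((D == A) || (D == B)), ((D && !D) || !C)  //  !((D == A) || (D == B)), !((D && !D) || !C).
      branch 1.1 (add ((D == A) || (D == B)), ((D && !D) || !C)):
        ((D == A) || (D == B)): β-rule — branch into (D == A)  //  (D == B).
          branch 1.1.1 (add (D == A)):
            ((D && !D) || !C): β-rule — branch into (D && !D)  //  !C.
              branch 1.1.1.1 (add (D && !D)):
                (D && !D): α-rule — add D, !D.
                × closes — contains both D and !D.
              branch 1.1.1.2 (add !C):
                (D == A): β-rule — branch into D, A  //  !D, !A.
                  branch 1.1.1.2.1 (add D, A):
                    ○ open, literals {A=T, C=F, D=T}.
                  branch 1.1.1.2.2 (add !D, !A):
                    ○ open, literals {A=F, C=F, D=F}.
          branch 1.1.2 (add (D == B)):
            ((D && !D) || !C): β-rule — branch into (D && !D)  //  !C.
              branch 1.1.2.1 (add (D && !D)):
                (D && !D): α-rule — add D, !D.
                × closes — contains both D and !D.
              branch 1.1.2.2 (add !C):
                (D == B): β-rule — branch into D, B  //  !D, !B.
                  branch 1.1.2.2.1 (add D, B):
                    ○ open, literals {B=T, C=F, D=T}.
                  branch 1.1.2.2.2 (add !D, !B):
                    ○ open, literals {B=F, C=F, D=F}.
      branch 1.2 (add !((D == A) || (D == B)), !((D && !D) || !C)):
        !((D == A) || (D == B)): α-rule — add !(D == A), !(D == B).
        !((D && !D) || !C): α-rule — add !(D && !D), !!C.
        !(D == A): β-rule — branch into D, !A  //  !D, A.
          branch 1.2.1 (add D, !A):
            !(D == B): β-rule — branch into D, !B  //  !D, B.
              branch 1.2.1.1 (add D, !B):
                !(D && !D): β-rule — branch into !D  //  !!D.
                  branch 1.2.1.1.1 (add !D):
                    × closes — contains both D and !D.
                  branch 1.2.1.1.2 (add !!D):
                    ○ open, literals {A=F, B=F, C=T, D=T}.
              branch 1.2.1.2 (add !D, B):
                × closes — contains both D and !D.
          branch 1.2.2 (add !D, A):
            !(D == B): β-rule — branch into D, !B  //  !D, B.
              branch 1.2.2.1 (add D, !B):
                × closes — contains both D and !D.
              branch 1.2.2.2 (add !D, B):
                !(D && !D): β-rule — branch into !D  //  !!D.
                  branch 1.2.2.2.1 (add !D):
                    ○ open, literals {A=T, B=T, C=T, D=F}.
                  branch 1.2.2.2.2 (add !!D):
                    × closes — contains both D and !D.
  branch 2 (add ((A -> B) -> !B)):
    ((A -> B) -> !B): β-rule — branch into !(A -> B)  //  !B.
      branch 2.1 (add !(A -> B)):
        !(A -> B): α-rule — add A, !B.
        ○ open, literals {A=T, B=F}.
      branch 2.2 (add !B):
        ○ open, literals {B=F}.
6 branches closed, 8 open.
Each open branch fixes some atoms; the unmentioned ones are free. Counting distinct full assignments: branch {A=T, C=F, D=T} (B) contributes 2 new; branch {A=F, C=F, D=F} (B) contributes 2 new; branch {B=T, C=F, D=T} (A) contributes 1 new; branch {B=F, C=F, D=F} (A) contributes 1 new; branch {A=F, B=F, C=T, D=T} (none free) contributes 1 new; branch {A=T, B=T, C=T, D=F} (none free) contributes 1 new; branch {A=T, B=F} (D, C) contributes 2 new; branch {B=F} (D, C, A) contributes 2 new. Total: 12.

12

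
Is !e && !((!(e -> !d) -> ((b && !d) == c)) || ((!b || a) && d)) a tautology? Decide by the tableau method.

Assume the negation and expand:
Initial set: {!(!e && !((!(e -> !d) -> ((b && !d) == c)) || ((!b || a) && d)))}.
!(!e && !((!(e -> !d) -> ((b && !d) == c)) || ((!b || a) && d))): β-rule — branch into !!e  //  !!((!(e -> !d) -> ((b && !d) == c)) || ((!b || a) && d)).
  branch 1 (add !!e):
    ○ open, literals {e=1}.
  branch 2 (add !!((!(e -> !d) -> ((b && !d) == c)) || ((!b || a) && d))):
    !!((!(e -> !d) -> ((b && !d) == c)) || ((!b || a) && d)): β-rule — branch into (!(e -> !d) -> ((b && !d) == c))  //  ((!b || a) && d).
      branch 2.1 (add (!(e -> !d) -> ((b && !d) == c))):
        (!(e -> !d) -> ((b && !d) == c)): β-rule — branch into !!(e -> !d)  //  ((b && !d) == c).
          branch 2.1.1 (add !!(e -> !d)):
            !!(e -> !d): β-rule — branch into !e  //  !d.
              branch 2.1.1.1 (add !e):
                ○ open, literals {e=0}.
              branch 2.1.1.2 (add !d):
                ○ open, literals {d=0}.
          branch 2.1.2 (add ((b && !d) == c)):
            ((b && !d) == c): β-rule — branch into (b && !d), c  //  !(b && !d), !c.
              branch 2.1.2.1 (add (b && !d), c):
                (b && !d): α-rule — add b, !d.
                ○ open, literals {b=1, c=1, d=0}.
              branch 2.1.2.2 (add !(b && !d), !c):
                !(b && !d): β-rule — branch into !b  //  !!d.
                  branch 2.1.2.2.1 (add !b):
                    ○ open, literals {b=0, c=0}.
                  branch 2.1.2.2.2 (add !!d):
                    ○ open, literals {c=0, d=1}.
      branch 2.2 (add ((!b || a) && d)):
        ((!b || a) && d): α-rule — add (!b || a), d.
        (!b || a): β-rule — branch into !b  //  a.
          branch 2.2.1 (add !b):
            ○ open, literals {b=0, d=1}.
          branch 2.2.2 (add a):
            ○ open, literals {a=1, d=1}.
0 branches closed, 8 open.
An open branch gives a countermodel: e=1 (unmentioned atoms arbitrary); under it the original formula is false.

Not valid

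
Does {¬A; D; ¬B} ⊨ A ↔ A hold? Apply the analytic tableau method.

Initial set: {¬A; D; ¬B; ¬(A ↔ A)}.
¬(A ↔ A): β-rule — branch into A, ¬A  //  ¬A, A.
  branch 1 (add A, ¬A):
    × closes — contains both A and ¬A.
  branch 2 (add ¬A, A):
    × closes — contains both A and ¬A.
All 2 branches close.
Every branch closed, so the premises entail the conclusion.

Yes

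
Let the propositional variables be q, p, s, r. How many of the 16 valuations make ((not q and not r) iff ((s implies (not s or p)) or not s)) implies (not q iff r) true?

12

Initial set: {(((not q and not r) iff ((s implies (not s or p)) or not s)) implies (not q iff r))}.
(((not q and not r) iff ((s implies (not s or p)) or not s)) implies (not q iff r)): β-rule — branch into not ((not q and not r) iff ((s implies (not s or p)) or not s))  //  (not q iff r).
  branch 1 (add not ((not q and not r) iff ((s implies (not s or p)) or not s))):
    not ((not q and not r) iff ((s implies (not s or p)) or not s)): β-rule — branch into (not q and not r), not ((s implies (not s or p)) or not s)  //  not (not q and not r), ((s implies (not s or p)) or not s).
      branch 1.1 (add (not q and not r), not ((s implies (not s or p)) or not s)):
        (not q and not r): α-rule — add not q, not r.
        not ((s implies (not s or p)) or not s): α-rule — add not (s implies (not s or p)), not not s.
        not (s implies (not s or p)): α-rule — add s, not (not s or p).
        not (not s or p): α-rule — add not not s, not p.
        ○ open, literals {p=0, q=0, r=0, s=1}.
      branch 1.2 (add not (not q and not r), ((s implies (not s or p)) or not s)):
        not (not q and not r): β-rule — branch into not not q  //  not not r.
          branch 1.2.1 (add not not q):
            ((s implies (not s or p)) or not s): β-rule — branch into (s implies (not s or p))  //  not s.
              branch 1.2.1.1 (add (s implies (not s or p))):
                (s implies (not s or p)): β-rule — branch into not s  //  (not s or p).
                  branch 1.2.1.1.1 (add not s):
                    ○ open, literals {q=1, s=0}.
                  branch 1.2.1.1.2 (add (not s or p)):
                    (not s or p): β-rule — branch into not s  //  p.
                      branch 1.2.1.1.2.1 (add not s):
                        ○ open, literals {q=1, s=0}.
                      branch 1.2.1.1.2.2 (add p):
                        ○ open, literals {p=1, q=1}.
              branch 1.2.1.2 (add not s):
                ○ open, literals {q=1, s=0}.
          branch 1.2.2 (add not not r):
            ((s implies (not s or p)) or not s): β-rule — branch into (s implies (not s or p))  //  not s.
              branch 1.2.2.1 (add (s implies (not s or p))):
                (s implies (not s or p)): β-rule — branch into not s  //  (not s or p).
                  branch 1.2.2.1.1 (add not s):
                    ○ open, literals {r=1, s=0}.
                  branch 1.2.2.1.2 (add (not s or p)):
                    (not s or p): β-rule — branch into not s  //  p.
                      branch 1.2.2.1.2.1 (add not s):
                        ○ open, literals {r=1, s=0}.
                      branch 1.2.2.1.2.2 (add p):
                        ○ open, literals {p=1, r=1}.
              branch 1.2.2.2 (add not s):
                ○ open, literals {r=1, s=0}.
  branch 2 (add (not q iff r)):
    (not q iff r): β-rule — branch into not q, r  //  not not q, not r.
      branch 2.1 (add not q, r):
        ○ open, literals {q=0, r=1}.
      branch 2.2 (add not not q, not r):
        ○ open, literals {q=1, r=0}.
0 branches closed, 11 open.
Each open branch fixes some atoms; the unmentioned ones are free. Counting distinct full assignments: branch {p=0, q=0, r=0, s=1} (none free) contributes 1 new; branch {q=1, s=0} (p, r) contributes 4 new; branch {q=1, s=0} (p, r) contributes 0 new; branch {p=1, q=1} (s, r) contributes 2 new; branch {q=1, s=0} (p, r) contributes 0 new; branch {r=1, s=0} (q, p) contributes 2 new; branch {r=1, s=0} (q, p) contributes 0 new; branch {p=1, r=1} (q, s) contributes 1 new; branch {r=1, s=0} (q, p) contributes 0 new; branch {q=0, r=1} (p, s) contributes 1 new; branch {q=1, r=0} (p, s) contributes 1 new. Total: 12.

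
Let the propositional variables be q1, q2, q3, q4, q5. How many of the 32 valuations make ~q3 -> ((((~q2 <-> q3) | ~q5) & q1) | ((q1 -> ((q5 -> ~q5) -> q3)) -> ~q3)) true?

Initial set: {(~q3 -> ((((~q2 <-> q3) | ~q5) & q1) | ((q1 -> ((q5 -> ~q5) -> q3)) -> ~q3)))}.
(~q3 -> ((((~q2 <-> q3) | ~q5) & q1) | ((q1 -> ((q5 -> ~q5) -> q3)) -> ~q3))): β-rule — branch into ~~q3  //  ((((~q2 <-> q3) | ~q5) & q1) | ((q1 -> ((q5 -> ~q5) -> q3)) -> ~q3)).
  branch 1 (add ~~q3):
    ○ open, literals {q3=true}.
  branch 2 (add ((((~q2 <-> q3) | ~q5) & q1) | ((q1 -> ((q5 -> ~q5) -> q3)) -> ~q3))):
    ((((~q2 <-> q3) | ~q5) & q1) | ((q1 -> ((q5 -> ~q5) -> q3)) -> ~q3)): β-rule — branch into (((~q2 <-> q3) | ~q5) & q1)  //  ((q1 -> ((q5 -> ~q5) -> q3)) -> ~q3).
      branch 2.1 (add (((~q2 <-> q3) | ~q5) & q1)):
        (((~q2 <-> q3) | ~q5) & q1): α-rule — add ((~q2 <-> q3) | ~q5), q1.
        ((~q2 <-> q3) | ~q5): β-rule — branch into (~q2 <-> q3)  //  ~q5.
          branch 2.1.1 (add (~q2 <-> q3)):
            (~q2 <-> q3): β-rule — branch into ~q2, q3  //  ~~q2, ~q3.
              branch 2.1.1.1 (add ~q2, q3):
                ○ open, literals {q1=true, q2=false, q3=true}.
              branch 2.1.1.2 (add ~~q2, ~q3):
                ○ open, literals {q1=true, q2=true, q3=false}.
          branch 2.1.2 (add ~q5):
            ○ open, literals {q1=true, q5=false}.
      branch 2.2 (add ((q1 -> ((q5 -> ~q5) -> q3)) -> ~q3)):
        ((q1 -> ((q5 -> ~q5) -> q3)) -> ~q3): β-rule — branch into ~(q1 -> ((q5 -> ~q5) -> q3))  //  ~q3.
          branch 2.2.1 (add ~(q1 -> ((q5 -> ~q5) -> q3))):
            ~(q1 -> ((q5 -> ~q5) -> q3)): α-rule — add q1, ~((q5 -> ~q5) -> q3).
            ~((q5 -> ~q5) -> q3): α-rule — add (q5 -> ~q5), ~q3.
            (q5 -> ~q5): β-rule — branch into ~q5  //  ~q5.
              branch 2.2.1.1 (add ~q5):
                ○ open, literals {q1=true, q3=false, q5=false}.
              branch 2.2.1.2 (add ~q5):
                ○ open, literals {q1=true, q3=false, q5=false}.
          branch 2.2.2 (add ~q3):
            ○ open, literals {q3=false}.
0 branches closed, 7 open.
Each open branch fixes some atoms; the unmentioned ones are free. Counting distinct full assignments: branch {q3=true} (q1, q2, q4, q5) contributes 16 new; branch {q1=true, q2=false, q3=true} (q4, q5) contributes 0 new; branch {q1=true, q2=true, q3=false} (q4, q5) contributes 4 new; branch {q1=true, q5=false} (q2, q3, q4) contributes 2 new; branch {q1=true, q3=false, q5=false} (q2, q4) contributes 0 new; branch {q1=true, q3=false, q5=false} (q2, q4) contributes 0 new; branch {q3=false} (q1, q2, q4, q5) contributes 10 new. Total: 32.

32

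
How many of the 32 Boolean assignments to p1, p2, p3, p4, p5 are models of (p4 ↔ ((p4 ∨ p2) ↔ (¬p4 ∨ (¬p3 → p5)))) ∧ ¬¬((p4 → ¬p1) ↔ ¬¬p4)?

Initial set: {T ((p4 ↔ ((p4 ∨ p2) ↔ (¬p4 ∨ (¬p3 → p5)))) ∧ ¬¬((p4 → ¬p1) ↔ ¬¬p4))}.
T ((p4 ↔ ((p4 ∨ p2) ↔ (¬p4 ∨ (¬p3 → p5)))) ∧ ¬¬((p4 → ¬p1) ↔ ¬¬p4)): α-rule — add T (p4 ↔ ((p4 ∨ p2) ↔ (¬p4 ∨ (¬p3 → p5)))), T ¬¬((p4 → ¬p1) ↔ ¬¬p4).
T ¬¬((p4 → ¬p1) ↔ ¬¬p4): drop double negation, giving T ((p4 → ¬p1) ↔ ¬¬p4).
T (p4 ↔ ((p4 ∨ p2) ↔ (¬p4 ∨ (¬p3 → p5)))): β-rule — branch into T p4, T ((p4 ∨ p2) ↔ (¬p4 ∨ (¬p3 → p5)))  //  F p4, F ((p4 ∨ p2) ↔ (¬p4 ∨ (¬p3 → p5))).
  branch 1 (add T p4, T ((p4 ∨ p2) ↔ (¬p4 ∨ (¬p3 → p5)))):
    T ((p4 → ¬p1) ↔ ¬¬p4): β-rule — branch into T (p4 → ¬p1), T ¬¬p4  //  F (p4 → ¬p1), F ¬¬p4.
      branch 1.1 (add T (p4 → ¬p1), T ¬¬p4):
        T ¬¬p4: drop double negation, giving T p4.
        T ((p4 ∨ p2) ↔ (¬p4 ∨ (¬p3 → p5))): β-rule — branch into T (p4 ∨ p2), T (¬p4 ∨ (¬p3 → p5))  //  F (p4 ∨ p2), F (¬p4 ∨ (¬p3 → p5)).
          branch 1.1.1 (add T (p4 ∨ p2), T (¬p4 ∨ (¬p3 → p5))):
            T (p4 → ¬p1): β-rule — branch into F p4  //  T ¬p1.
              branch 1.1.1.1 (add F p4):
                × closes — contains both p4 and ¬p4.
              branch 1.1.1.2 (add T ¬p1):
                T (p4 ∨ p2): β-rule — branch into T p4  //  T p2.
                  branch 1.1.1.2.1 (add T p4):
                    T (¬p4 ∨ (¬p3 → p5)): β-rule — branch into T ¬p4  //  T (¬p3 → p5).
                      branch 1.1.1.2.1.1 (add T ¬p4):
                        × closes — contains both p4 and ¬p4.
                      branch 1.1.1.2.1.2 (add T (¬p3 → p5)):
                        T (¬p3 → p5): β-rule — branch into F ¬p3  //  T p5.
                          branch 1.1.1.2.1.2.1 (add F ¬p3):
                            ○ open, literals {p1=F, p3=T, p4=T}.
                          branch 1.1.1.2.1.2.2 (add T p5):
                            ○ open, literals {p1=F, p4=T, p5=T}.
                  branch 1.1.1.2.2 (add T p2):
                    T (¬p4 ∨ (¬p3 → p5)): β-rule — branch into T ¬p4  //  T (¬p3 → p5).
                      branch 1.1.1.2.2.1 (add T ¬p4):
                        × closes — contains both p4 and ¬p4.
                      branch 1.1.1.2.2.2 (add T (¬p3 → p5)):
                        T (¬p3 → p5): β-rule — branch into F ¬p3  //  T p5.
                          branch 1.1.1.2.2.2.1 (add F ¬p3):
                            ○ open, literals {p1=F, p2=T, p3=T, p4=T}.
                          branch 1.1.1.2.2.2.2 (add T p5):
                            ○ open, literals {p1=F, p2=T, p4=T, p5=T}.
          branch 1.1.2 (add F (p4 ∨ p2), F (¬p4 ∨ (¬p3 → p5))):
            F (p4 ∨ p2): α-rule — add F p4, F p2.
            × closes — contains both p4 and ¬p4.
      branch 1.2 (add F (p4 → ¬p1), F ¬¬p4):
        F (p4 → ¬p1): α-rule — add T p4, F ¬p1.
        F ¬¬p4: drop double negation, giving F p4.
        × closes — contains both p4 and ¬p4.
  branch 2 (add F p4, F ((p4 ∨ p2) ↔ (¬p4 ∨ (¬p3 → p5)))):
    T ((p4 → ¬p1) ↔ ¬¬p4): β-rule — branch into T (p4 → ¬p1), T ¬¬p4  //  F (p4 → ¬p1), F ¬¬p4.
      branch 2.1 (add T (p4 → ¬p1), T ¬¬p4):
        T ¬¬p4: drop double negation, giving T p4.
        × closes — contains both p4 and ¬p4.
      branch 2.2 (add F (p4 → ¬p1), F ¬¬p4):
        F (p4 → ¬p1): α-rule — add T p4, F ¬p1.
        × closes — contains both p4 and ¬p4.
7 branches closed, 4 open.
Each open branch fixes some atoms; the unmentioned ones are free. Counting distinct full assignments: branch {p1=F, p3=T, p4=T} (p2, p5) contributes 4 new; branch {p1=F, p4=T, p5=T} (p2, p3) contributes 2 new; branch {p1=F, p2=T, p3=T, p4=T} (p5) contributes 0 new; branch {p1=F, p2=T, p4=T, p5=T} (p3) contributes 0 new. Total: 6.

6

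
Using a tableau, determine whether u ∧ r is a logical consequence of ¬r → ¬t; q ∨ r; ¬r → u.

No

Initial set: {(¬r → ¬t); (q ∨ r); (¬r → u); ¬(u ∧ r)}.
(¬r → ¬t): β-rule — branch into ¬¬r  //  ¬t.
  branch 1 (add ¬¬r):
    (q ∨ r): β-rule — branch into q  //  r.
      branch 1.1 (add q):
        (¬r → u): β-rule — branch into ¬¬r  //  u.
          branch 1.1.1 (add ¬¬r):
            ¬(u ∧ r): β-rule — branch into ¬u  //  ¬r.
              branch 1.1.1.1 (add ¬u):
                ○ open, literals {q=true, r=true, u=false}.
              branch 1.1.1.2 (add ¬r):
                × closes — contains both r and ¬r.
          branch 1.1.2 (add u):
            ¬(u ∧ r): β-rule — branch into ¬u  //  ¬r.
              branch 1.1.2.1 (add ¬u):
                × closes — contains both u and ¬u.
              branch 1.1.2.2 (add ¬r):
                × closes — contains both r and ¬r.
      branch 1.2 (add r):
        (¬r → u): β-rule — branch into ¬¬r  //  u.
          branch 1.2.1 (add ¬¬r):
            ¬(u ∧ r): β-rule — branch into ¬u  //  ¬r.
              branch 1.2.1.1 (add ¬u):
                ○ open, literals {r=true, u=false}.
              branch 1.2.1.2 (add ¬r):
                × closes — contains both r and ¬r.
          branch 1.2.2 (add u):
            ¬(u ∧ r): β-rule — branch into ¬u  //  ¬r.
              branch 1.2.2.1 (add ¬u):
                × closes — contains both u and ¬u.
              branch 1.2.2.2 (add ¬r):
                × closes — contains both r and ¬r.
  branch 2 (add ¬t):
    (q ∨ r): β-rule — branch into q  //  r.
      branch 2.1 (add q):
        (¬r → u): β-rule — branch into ¬¬r  //  u.
          branch 2.1.1 (add ¬¬r):
            ¬(u ∧ r): β-rule — branch into ¬u  //  ¬r.
              branch 2.1.1.1 (add ¬u):
                ○ open, literals {q=true, r=true, t=false, u=false}.
              branch 2.1.1.2 (add ¬r):
                × closes — contains both r and ¬r.
          branch 2.1.2 (add u):
            ¬(u ∧ r): β-rule — branch into ¬u  //  ¬r.
              branch 2.1.2.1 (add ¬u):
                × closes — contains both u and ¬u.
              branch 2.1.2.2 (add ¬r):
                ○ open, literals {q=true, r=false, t=false, u=true}.
      branch 2.2 (add r):
        (¬r → u): β-rule — branch into ¬¬r  //  u.
          branch 2.2.1 (add ¬¬r):
            ¬(u ∧ r): β-rule — branch into ¬u  //  ¬r.
              branch 2.2.1.1 (add ¬u):
                ○ open, literals {r=true, t=false, u=false}.
              branch 2.2.1.2 (add ¬r):
                × closes — contains both r and ¬r.
          branch 2.2.2 (add u):
            ¬(u ∧ r): β-rule — branch into ¬u  //  ¬r.
              branch 2.2.2.1 (add ¬u):
                × closes — contains both u and ¬u.
              branch 2.2.2.2 (add ¬r):
                × closes — contains both r and ¬r.
11 branches closed, 5 open.
An open branch gives a countermodel: q=true, r=true, u=false (unmentioned atoms arbitrary); the premises hold there but the conclusion fails.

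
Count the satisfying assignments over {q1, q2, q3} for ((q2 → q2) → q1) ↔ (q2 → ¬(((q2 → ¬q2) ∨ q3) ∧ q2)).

Initial set: {T (((q2 → q2) → q1) ↔ (q2 → ¬(((q2 → ¬q2) ∨ q3) ∧ q2)))}.
T (((q2 → q2) → q1) ↔ (q2 → ¬(((q2 → ¬q2) ∨ q3) ∧ q2))): β-rule — branch into T ((q2 → q2) → q1), T (q2 → ¬(((q2 → ¬q2) ∨ q3) ∧ q2))  //  F ((q2 → q2) → q1), F (q2 → ¬(((q2 → ¬q2) ∨ q3) ∧ q2)).
  branch 1 (add T ((q2 → q2) → q1), T (q2 → ¬(((q2 → ¬q2) ∨ q3) ∧ q2))):
    T ((q2 → q2) → q1): β-rule — branch into F (q2 → q2)  //  T q1.
      branch 1.1 (add F (q2 → q2)):
        F (q2 → q2): α-rule — add T q2, F q2.
        × closes — contains both q2 and ¬q2.
      branch 1.2 (add T q1):
        T (q2 → ¬(((q2 → ¬q2) ∨ q3) ∧ q2)): β-rule — branch into F q2  //  T ¬(((q2 → ¬q2) ∨ q3) ∧ q2).
          branch 1.2.1 (add F q2):
            ○ open, literals {q1=1, q2=0}.
          branch 1.2.2 (add T ¬(((q2 → ¬q2) ∨ q3) ∧ q2)):
            T ¬(((q2 → ¬q2) ∨ q3) ∧ q2): β-rule — branch into F ((q2 → ¬q2) ∨ q3)  //  F q2.
              branch 1.2.2.1 (add F ((q2 → ¬q2) ∨ q3)):
                F ((q2 → ¬q2) ∨ q3): α-rule — add F (q2 → ¬q2), F q3.
                F (q2 → ¬q2): α-rule — add T q2, F ¬q2.
                ○ open, literals {q1=1, q2=1, q3=0}.
              branch 1.2.2.2 (add F q2):
                ○ open, literals {q1=1, q2=0}.
  branch 2 (add F ((q2 → q2) → q1), F (q2 → ¬(((q2 → ¬q2) ∨ q3) ∧ q2))):
    F ((q2 → q2) → q1): α-rule — add T (q2 → q2), F q1.
    F (q2 → ¬(((q2 → ¬q2) ∨ q3) ∧ q2)): α-rule — add T q2, F ¬(((q2 → ¬q2) ∨ q3) ∧ q2).
    F ¬(((q2 → ¬q2) ∨ q3) ∧ q2): α-rule — add T ((q2 → ¬q2) ∨ q3), T q2.
    T (q2 → q2): β-rule — branch into F q2  //  T q2.
      branch 2.1 (add F q2):
        × closes — contains both q2 and ¬q2.
      branch 2.2 (add T q2):
        T ((q2 → ¬q2) ∨ q3): β-rule — branch into T (q2 → ¬q2)  //  T q3.
          branch 2.2.1 (add T (q2 → ¬q2)):
            T (q2 → ¬q2): β-rule — branch into F q2  //  T ¬q2.
              branch 2.2.1.1 (add F q2):
                × closes — contains both q2 and ¬q2.
              branch 2.2.1.2 (add T ¬q2):
                × closes — contains both q2 and ¬q2.
          branch 2.2.2 (add T q3):
            ○ open, literals {q1=0, q2=1, q3=1}.
4 branches closed, 4 open.
Each open branch fixes some atoms; the unmentioned ones are free. Counting distinct full assignments: branch {q1=1, q2=0} (q3) contributes 2 new; branch {q1=1, q2=1, q3=0} (none free) contributes 1 new; branch {q1=1, q2=0} (q3) contributes 0 new; branch {q1=0, q2=1, q3=1} (none free) contributes 1 new. Total: 4.

4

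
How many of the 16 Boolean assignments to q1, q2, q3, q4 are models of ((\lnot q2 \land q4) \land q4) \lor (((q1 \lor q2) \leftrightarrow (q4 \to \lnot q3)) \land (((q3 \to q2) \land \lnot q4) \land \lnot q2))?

5

Initial set: {(((\lnot q2 \land q4) \land q4) \lor (((q1 \lor q2) \leftrightarrow (q4 \to \lnot q3)) \land (((q3 \to q2) \land \lnot q4) \land \lnot q2)))}.
(((\lnot q2 \land q4) \land q4) \lor (((q1 \lor q2) \leftrightarrow (q4 \to \lnot q3)) \land (((q3 \to q2) \land \lnot q4) \land \lnot q2))): β-rule — branch into ((\lnot q2 \land q4) \land q4)  //  (((q1 \lor q2) \leftrightarrow (q4 \to \lnot q3)) \land (((q3 \to q2) \land \lnot q4) \land \lnot q2)).
  branch 1 (add ((\lnot q2 \land q4) \land q4)):
    ((\lnot q2 \land q4) \land q4): α-rule — add (\lnot q2 \land q4), q4.
    (\lnot q2 \land q4): α-rule — add \lnot q2, q4.
    ○ open, literals {q2=F, q4=T}.
  branch 2 (add (((q1 \lor q2) \leftrightarrow (q4 \to \lnot q3)) \land (((q3 \to q2) \land \lnot q4) \land \lnot q2))):
    (((q1 \lor q2) \leftrightarrow (q4 \to \lnot q3)) \land (((q3 \to q2) \land \lnot q4) \land \lnot q2)): α-rule — add ((q1 \lor q2) \leftrightarrow (q4 \to \lnot q3)), (((q3 \to q2) \land \lnot q4) \land \lnot q2).
    (((q3 \to q2) \land \lnot q4) \land \lnot q2): α-rule — add ((q3 \to q2) \land \lnot q4), \lnot q2.
    ((q3 \to q2) \land \lnot q4): α-rule — add (q3 \to q2), \lnot q4.
    ((q1 \lor q2) \leftrightarrow (q4 \to \lnot q3)): β-rule — branch into (q1 \lor q2), (q4 \to \lnot q3)  //  \lnot (q1 \lor q2), \lnot (q4 \to \lnot q3).
      branch 2.1 (add (q1 \lor q2), (q4 \to \lnot q3)):
        (q3 \to q2): β-rule — branch into \lnot q3  //  q2.
          branch 2.1.1 (add \lnot q3):
            (q1 \lor q2): β-rule — branch into q1  //  q2.
              branch 2.1.1.1 (add q1):
                (q4 \to \lnot q3): β-rule — branch into \lnot q4  //  \lnot q3.
                  branch 2.1.1.1.1 (add \lnot q4):
                    ○ open, literals {q1=T, q2=F, q3=F, q4=F}.
                  branch 2.1.1.1.2 (add \lnot q3):
                    ○ open, literals {q1=T, q2=F, q3=F, q4=F}.
              branch 2.1.1.2 (add q2):
                × closes — contains both q2 and \lnot q2.
          branch 2.1.2 (add q2):
            × closes — contains both q2 and \lnot q2.
      branch 2.2 (add \lnot (q1 \lor q2), \lnot (q4 \to \lnot q3)):
        \lnot (q1 \lor q2): α-rule — add \lnot q1, \lnot q2.
        \lnot (q4 \to \lnot q3): α-rule — add q4, \lnot \lnot q3.
        × closes — contains both q4 and \lnot q4.
3 branches closed, 3 open.
Each open branch fixes some atoms; the unmentioned ones are free. Counting distinct full assignments: branch {q2=F, q4=T} (q1, q3) contributes 4 new; branch {q1=T, q2=F, q3=F, q4=F} (none free) contributes 1 new; branch {q1=T, q2=F, q3=F, q4=F} (none free) contributes 0 new. Total: 5.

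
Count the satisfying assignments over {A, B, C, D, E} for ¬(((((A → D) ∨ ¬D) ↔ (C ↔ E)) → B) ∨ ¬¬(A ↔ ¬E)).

4

Initial set: {T ¬(((((A → D) ∨ ¬D) ↔ (C ↔ E)) → B) ∨ ¬¬(A ↔ ¬E))}.
T ¬(((((A → D) ∨ ¬D) ↔ (C ↔ E)) → B) ∨ ¬¬(A ↔ ¬E)): α-rule — add F ((((A → D) ∨ ¬D) ↔ (C ↔ E)) → B), F ¬¬(A ↔ ¬E).
F ((((A → D) ∨ ¬D) ↔ (C ↔ E)) → B): α-rule — add T (((A → D) ∨ ¬D) ↔ (C ↔ E)), F B.
F ¬¬(A ↔ ¬E): drop double negation, giving F (A ↔ ¬E).
T (((A → D) ∨ ¬D) ↔ (C ↔ E)): β-rule — branch into T ((A → D) ∨ ¬D), T (C ↔ E)  //  F ((A → D) ∨ ¬D), F (C ↔ E).
  branch 1 (add T ((A → D) ∨ ¬D), T (C ↔ E)):
    F (A ↔ ¬E): β-rule — branch into T A, F ¬E  //  F A, T ¬E.
      branch 1.1 (add T A, F ¬E):
        T ((A → D) ∨ ¬D): β-rule — branch into T (A → D)  //  T ¬D.
          branch 1.1.1 (add T (A → D)):
            T (C ↔ E): β-rule — branch into T C, T E  //  F C, F E.
              branch 1.1.1.1 (add T C, T E):
                T (A → D): β-rule — branch into F A  //  T D.
                  branch 1.1.1.1.1 (add F A):
                    × closes — contains both A and ¬A.
                  branch 1.1.1.1.2 (add T D):
                    ○ open, literals {A=1, B=0, C=1, D=1, E=1}.
              branch 1.1.1.2 (add F C, F E):
                × closes — contains both E and ¬E.
          branch 1.1.2 (add T ¬D):
            T (C ↔ E): β-rule — branch into T C, T E  //  F C, F E.
              branch 1.1.2.1 (add T C, T E):
                ○ open, literals {A=1, B=0, C=1, D=0, E=1}.
              branch 1.1.2.2 (add F C, F E):
                × closes — contains both E and ¬E.
      branch 1.2 (add F A, T ¬E):
        T ((A → D) ∨ ¬D): β-rule — branch into T (A → D)  //  T ¬D.
          branch 1.2.1 (add T (A → D)):
            T (C ↔ E): β-rule — branch into T C, T E  //  F C, F E.
              branch 1.2.1.1 (add T C, T E):
                × closes — contains both E and ¬E.
              branch 1.2.1.2 (add F C, F E):
                T (A → D): β-rule — branch into F A  //  T D.
                  branch 1.2.1.2.1 (add F A):
                    ○ open, literals {A=0, B=0, C=0, E=0}.
                  branch 1.2.1.2.2 (add T D):
                    ○ open, literals {A=0, B=0, C=0, D=1, E=0}.
          branch 1.2.2 (add T ¬D):
            T (C ↔ E): β-rule — branch into T C, T E  //  F C, F E.
              branch 1.2.2.1 (add T C, T E):
                × closes — contains both E and ¬E.
              branch 1.2.2.2 (add F C, F E):
                ○ open, literals {A=0, B=0, C=0, D=0, E=0}.
  branch 2 (add F ((A → D) ∨ ¬D), F (C ↔ E)):
    F ((A → D) ∨ ¬D): α-rule — add F (A → D), F ¬D.
    F (A → D): α-rule — add T A, F D.
    × closes — contains both D and ¬D.
6 branches closed, 5 open.
Each open branch fixes some atoms; the unmentioned ones are free. Counting distinct full assignments: branch {A=1, B=0, C=1, D=1, E=1} (none free) contributes 1 new; branch {A=1, B=0, C=1, D=0, E=1} (none free) contributes 1 new; branch {A=0, B=0, C=0, E=0} (D) contributes 2 new; branch {A=0, B=0, C=0, D=1, E=0} (none free) contributes 0 new; branch {A=0, B=0, C=0, D=0, E=0} (none free) contributes 0 new. Total: 4.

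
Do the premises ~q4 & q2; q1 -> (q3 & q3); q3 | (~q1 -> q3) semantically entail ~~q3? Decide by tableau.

Initial set: {(~q4 & q2); (q1 -> (q3 & q3)); (q3 | (~q1 -> q3)); ~~~q3}.
(~q4 & q2): α-rule — add ~q4, q2.
~~~q3: drop double negation, giving ~q3.
(q1 -> (q3 & q3)): β-rule — branch into ~q1  //  (q3 & q3).
  branch 1 (add ~q1):
    (q3 | (~q1 -> q3)): β-rule — branch into q3  //  (~q1 -> q3).
      branch 1.1 (add q3):
        × closes — contains both q3 and ~q3.
      branch 1.2 (add (~q1 -> q3)):
        (~q1 -> q3): β-rule — branch into ~~q1  //  q3.
          branch 1.2.1 (add ~~q1):
            × closes — contains both q1 and ~q1.
          branch 1.2.2 (add q3):
            × closes — contains both q3 and ~q3.
  branch 2 (add (q3 & q3)):
    (q3 & q3): α-rule — add q3, q3.
    × closes — contains both q3 and ~q3.
All 4 branches close.
Every branch closed, so the premises entail the conclusion.

Yes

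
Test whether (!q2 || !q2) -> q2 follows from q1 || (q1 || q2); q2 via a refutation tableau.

Initial set: {(q1 || (q1 || q2)); q2; !((!q2 || !q2) -> q2)}.
!((!q2 || !q2) -> q2): α-rule — add (!q2 || !q2), !q2.
× closes — contains both q2 and !q2.
All 1 branch closes.
Every branch closed, so the premises entail the conclusion.

Yes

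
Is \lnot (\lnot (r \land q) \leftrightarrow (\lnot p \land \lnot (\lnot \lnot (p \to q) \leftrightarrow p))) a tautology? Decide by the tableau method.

Assume the negation and expand:
Initial set: {\lnot \lnot (\lnot (r \land q) \leftrightarrow (\lnot p \land \lnot (\lnot \lnot (p \to q) \leftrightarrow p)))}.
\lnot \lnot (\lnot (r \land q) \leftrightarrow (\lnot p \land \lnot (\lnot \lnot (p \to q) \leftrightarrow p))): β-rule — branch into \lnot (r \land q), (\lnot p \land \lnot (\lnot \lnot (p \to q) \leftrightarrow p))  //  \lnot \lnot (r \land q), \lnot (\lnot p \land \lnot (\lnot \lnot (p \to q) \leftrightarrow p)).
  branch 1 (add \lnot (r \land q), (\lnot p \land \lnot (\lnot \lnot (p \to q) \leftrightarrow p))):
    (\lnot p \land \lnot (\lnot \lnot (p \to q) \leftrightarrow p)): α-rule — add \lnot p, \lnot (\lnot \lnot (p \to q) \leftrightarrow p).
    \lnot (r \land q): β-rule — branch into \lnot r  //  \lnot q.
      branch 1.1 (add \lnot r):
        \lnot (\lnot \lnot (p \to q) \leftrightarrow p): β-rule — branch into \lnot \lnot (p \to q), \lnot p  //  \lnot \lnot \lnot (p \to q), p.
          branch 1.1.1 (add \lnot \lnot (p \to q), \lnot p):
            \lnot \lnot (p \to q): drop double negation, giving (p \to q).
            (p \to q): β-rule — branch into \lnot p  //  q.
              branch 1.1.1.1 (add \lnot p):
                ○ open, literals {p=0, r=0}.
              branch 1.1.1.2 (add q):
                ○ open, literals {p=0, q=1, r=0}.
          branch 1.1.2 (add \lnot \lnot \lnot (p \to q), p):
            × closes — contains both p and \lnot p.
      branch 1.2 (add \lnot q):
        \lnot (\lnot \lnot (p \to q) \leftrightarrow p): β-rule — branch into \lnot \lnot (p \to q), \lnot p  //  \lnot \lnot \lnot (p \to q), p.
          branch 1.2.1 (add \lnot \lnot (p \to q), \lnot p):
            \lnot \lnot (p \to q): drop double negation, giving (p \to q).
            (p \to q): β-rule — branch into \lnot p  //  q.
              branch 1.2.1.1 (add \lnot p):
                ○ open, literals {p=0, q=0}.
              branch 1.2.1.2 (add q):
                × closes — contains both q and \lnot q.
          branch 1.2.2 (add \lnot \lnot \lnot (p \to q), p):
            × closes — contains both p and \lnot p.
  branch 2 (add \lnot \lnot (r \land q), \lnot (\lnot p \land \lnot (\lnot \lnot (p \to q) \leftrightarrow p))):
    \lnot \lnot (r \land q): α-rule — add r, q.
    \lnot (\lnot p \land \lnot (\lnot \lnot (p \to q) \leftrightarrow p)): β-rule — branch into \lnot \lnot p  //  \lnot \lnot (\lnot \lnot (p \to q) \leftrightarrow p).
      branch 2.1 (add \lnot \lnot p):
        ○ open, literals {p=1, q=1, r=1}.
      branch 2.2 (add \lnot \lnot (\lnot \lnot (p \to q) \leftrightarrow p)):
        \lnot \lnot (\lnot \lnot (p \to q) \leftrightarrow p): β-rule — branch into \lnot \lnot (p \to q), p  //  \lnot \lnot \lnot (p \to q), \lnot p.
          branch 2.2.1 (add \lnot \lnot (p \to q), p):
            \lnot \lnot (p \to q): drop double negation, giving (p \to q).
            (p \to q): β-rule — branch into \lnot p  //  q.
              branch 2.2.1.1 (add \lnot p):
                × closes — contains both p and \lnot p.
              branch 2.2.1.2 (add q):
                ○ open, literals {p=1, q=1, r=1}.
          branch 2.2.2 (add \lnot \lnot \lnot (p \to q), \lnot p):
            \lnot \lnot \lnot (p \to q): drop double negation, giving \lnot (p \to q).
            \lnot (p \to q): α-rule — add p, \lnot q.
            × closes — contains both p and \lnot p.
5 branches closed, 5 open.
An open branch gives a countermodel: p=0, r=0 (unmentioned atoms arbitrary); under it the original formula is false.

Not valid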